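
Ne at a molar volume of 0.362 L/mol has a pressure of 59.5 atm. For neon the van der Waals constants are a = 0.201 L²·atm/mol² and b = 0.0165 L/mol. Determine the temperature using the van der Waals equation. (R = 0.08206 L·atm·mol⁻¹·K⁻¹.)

T = (P + a/V_m²)(V_m − b)/R
P + a/V_m² = 59.5 + 0.201/(0.362)² = 61.034 atm
V_m − b = 0.362 − 0.0165 = 0.34550 L/mol
T = (61.034)(0.34550)/0.08206 = 257.0 K

T ≈ 257.0 K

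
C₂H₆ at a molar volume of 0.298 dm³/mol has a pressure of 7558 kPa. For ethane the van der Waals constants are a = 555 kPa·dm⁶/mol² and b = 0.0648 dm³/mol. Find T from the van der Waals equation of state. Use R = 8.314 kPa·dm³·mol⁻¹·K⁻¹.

T ≈ 387.3 K

T = (P + a/V_m²)(V_m − b)/R
P + a/V_m² = 7558 + 555/(0.298)² = 13808 kPa
V_m − b = 0.298 − 0.0648 = 0.23320 dm³/mol
T = (13808)(0.23320)/8.314 = 387.3 K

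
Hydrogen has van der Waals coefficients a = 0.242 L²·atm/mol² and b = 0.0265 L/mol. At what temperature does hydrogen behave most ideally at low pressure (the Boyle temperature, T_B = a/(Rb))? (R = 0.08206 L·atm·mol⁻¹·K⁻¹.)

T_B ≈ 111.3 K

For a van der Waals gas the second virial coefficient B₂ = b − a/(RT) vanishes at T_B = a/(Rb).
T_B = 0.242/(0.08206×0.0265) = 0.242/0.0021746 = 111.3 K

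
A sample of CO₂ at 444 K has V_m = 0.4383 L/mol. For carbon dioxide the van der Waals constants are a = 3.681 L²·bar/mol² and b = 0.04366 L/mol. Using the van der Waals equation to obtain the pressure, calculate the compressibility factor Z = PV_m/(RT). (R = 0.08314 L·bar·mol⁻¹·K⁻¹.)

P = RT/(V_m − b) − a/V_m² = (0.08314)(444)/(0.4383 − 0.04366) − 3.681/(0.4383)²
  = 36.914/0.39464 − 19.161 = 93.538 − 19.161 = 74.377 bar
Z = PV_m/(RT) = (74.377)(0.4383)/((0.08314)(444)) = 32.599/36.914 = 0.8831

Z ≈ 0.8831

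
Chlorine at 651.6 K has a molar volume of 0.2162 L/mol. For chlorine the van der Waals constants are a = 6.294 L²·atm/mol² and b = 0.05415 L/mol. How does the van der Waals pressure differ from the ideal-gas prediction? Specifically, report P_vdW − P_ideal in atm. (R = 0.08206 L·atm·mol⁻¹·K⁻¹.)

ΔP ≈ -52.01 atm

Ideal: P_ideal = RT/V_m = (0.08206)(651.6)/0.2162 = 247.319 atm
vdW: P = RT/(V_m − b) − a/V_m² = 53.4703/0.162050 − 6.294/0.0467424 = 329.962 − 134.653 = 195.309 atm
ΔP = 195.309 − 247.319 = -52.01 atm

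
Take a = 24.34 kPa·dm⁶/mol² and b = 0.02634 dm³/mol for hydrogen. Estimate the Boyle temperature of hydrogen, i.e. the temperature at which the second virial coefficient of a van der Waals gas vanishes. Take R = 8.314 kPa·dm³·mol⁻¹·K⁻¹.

For a van der Waals gas the second virial coefficient B₂ = b − a/(RT) vanishes at T_B = a/(Rb).
T_B = 24.34/(8.314×0.02634) = 24.34/0.21899 = 111.1 K

T_B ≈ 111.1 K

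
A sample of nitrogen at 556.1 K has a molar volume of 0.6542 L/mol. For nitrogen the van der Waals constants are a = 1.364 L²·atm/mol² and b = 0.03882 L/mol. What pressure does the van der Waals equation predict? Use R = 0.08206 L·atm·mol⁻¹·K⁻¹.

P = RT/(V_m − b) − a/V_m²
RT/(V_m − b) = (0.08206)(556.1)/(0.6542 − 0.03882) = 45.634/0.61538 = 74.156 atm
a/V_m² = 1.364/(0.6542)² = 3.1871 atm
P = 74.156 − 3.1871 = 70.97 atm

P ≈ 70.97 atm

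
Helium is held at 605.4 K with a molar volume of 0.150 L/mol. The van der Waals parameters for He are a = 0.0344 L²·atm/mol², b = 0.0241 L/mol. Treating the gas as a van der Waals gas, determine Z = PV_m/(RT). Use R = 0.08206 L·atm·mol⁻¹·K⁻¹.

P = RT/(V_m − b) − a/V_m² = (0.08206)(605.4)/(0.150 − 0.0241) − 0.0344/(0.150)²
  = 49.679/0.12590 − 1.5289 = 394.59 − 1.5289 = 393.06 atm
Z = PV_m/(RT) = (393.06)(0.150)/((0.08206)(605.4)) = 58.959/49.679 = 1.187

Z ≈ 1.187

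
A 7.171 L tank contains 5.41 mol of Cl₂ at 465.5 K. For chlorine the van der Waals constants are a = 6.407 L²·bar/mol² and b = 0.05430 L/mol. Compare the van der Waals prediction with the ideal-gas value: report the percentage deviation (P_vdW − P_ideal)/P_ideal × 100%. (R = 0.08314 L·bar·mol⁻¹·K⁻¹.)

Ideal: P_ideal = nRT/V = (5.41)(0.08314)(465.5)/7.171 = 29.1976 bar
vdW: P = nRT/(V − nb) − a n²/V² = 209.376/6.87724 − 187.521/51.4232 = 30.4448 − 3.64662 = 26.7982 bar
% deviation = (26.7982 − 29.1976)/29.1976 × 100% = -8.22%

-8.22 %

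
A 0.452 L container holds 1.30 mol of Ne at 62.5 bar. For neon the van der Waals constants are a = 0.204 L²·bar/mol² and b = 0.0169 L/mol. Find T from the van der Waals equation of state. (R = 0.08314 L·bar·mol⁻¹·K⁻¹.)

T = (P + a n²/V²)(V − nb)/(nR)
P + a n²/V² = 62.5 + (0.204)(1.30)²/(0.452)² = 64.187 bar
V − nb = 0.452 − (1.30)(0.0169) = 0.43003 L
T = (64.187)(0.43003)/((1.30)(0.08314)) = 255.4 K

T ≈ 255.4 K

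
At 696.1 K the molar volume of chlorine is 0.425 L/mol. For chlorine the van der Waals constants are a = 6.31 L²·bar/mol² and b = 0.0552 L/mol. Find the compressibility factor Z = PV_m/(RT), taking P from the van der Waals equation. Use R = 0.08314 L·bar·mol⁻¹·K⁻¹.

Z ≈ 0.8927

P = RT/(V_m − b) − a/V_m² = (0.08314)(696.1)/(0.425 − 0.0552) − 6.31/(0.425)²
  = 57.874/0.36980 − 34.934 = 156.50 − 34.934 = 121.57 bar
Z = PV_m/(RT) = (121.57)(0.425)/((0.08314)(696.1)) = 51.667/57.874 = 0.8927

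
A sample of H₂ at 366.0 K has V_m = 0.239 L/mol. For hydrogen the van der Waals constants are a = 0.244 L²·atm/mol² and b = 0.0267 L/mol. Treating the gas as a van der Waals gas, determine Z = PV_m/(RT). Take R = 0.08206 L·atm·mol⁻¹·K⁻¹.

Z ≈ 1.092

P = RT/(V_m − b) − a/V_m² = (0.08206)(366.0)/(0.239 − 0.0267) − 0.244/(0.239)²
  = 30.034/0.21230 − 4.2716 = 141.47 − 4.2716 = 137.20 atm
Z = PV_m/(RT) = (137.20)(0.239)/((0.08206)(366.0)) = 32.791/30.034 = 1.092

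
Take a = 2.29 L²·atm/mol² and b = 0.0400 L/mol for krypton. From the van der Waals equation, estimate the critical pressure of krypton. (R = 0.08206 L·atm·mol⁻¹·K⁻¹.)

P_c ≈ 53.01 atm

For a van der Waals gas, P_c = a/(27b²).
P_c = 2.29/(27×(0.0400)²) = 2.29/0.043200 = 53.01 atm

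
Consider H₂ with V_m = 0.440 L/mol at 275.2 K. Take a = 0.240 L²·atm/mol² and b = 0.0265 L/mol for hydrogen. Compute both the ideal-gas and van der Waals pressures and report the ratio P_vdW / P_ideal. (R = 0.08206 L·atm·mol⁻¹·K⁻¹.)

Ideal: P_ideal = RT/V_m = (0.08206)(275.2)/0.440 = 51.3248 atm
vdW: P = RT/(V_m − b) − a/V_m² = 22.5829/0.413500 − 0.240/0.193600 = 54.6140 − 1.23967 = 53.3743 atm
Ratio = 53.3743/51.3248 = 1.040

P_vdW / P_ideal ≈ 1.040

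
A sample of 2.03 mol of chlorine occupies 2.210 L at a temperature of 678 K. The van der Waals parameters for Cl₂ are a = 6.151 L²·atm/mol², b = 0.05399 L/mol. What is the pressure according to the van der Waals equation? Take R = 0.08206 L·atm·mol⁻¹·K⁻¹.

P ≈ 48.58 atm

P = nRT/(V − nb) − a n²/V²
nRT/(V − nb) = (2.03)(0.08206)(678)/(2.210 − 2.03×0.05399) = 112.94/2.1004 = 53.771 atm
a n²/V² = (6.151)(2.03)²/(2.210)² = 5.1898 atm
P = 53.771 − 5.1898 = 48.58 atm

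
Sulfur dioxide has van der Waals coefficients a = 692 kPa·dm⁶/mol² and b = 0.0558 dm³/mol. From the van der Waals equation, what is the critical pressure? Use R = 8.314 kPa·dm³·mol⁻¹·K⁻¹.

For a van der Waals gas, P_c = a/(27b²).
P_c = 692/(27×(0.0558)²) = 692/0.084068 = 8231 kPa

P_c ≈ 8231 kPa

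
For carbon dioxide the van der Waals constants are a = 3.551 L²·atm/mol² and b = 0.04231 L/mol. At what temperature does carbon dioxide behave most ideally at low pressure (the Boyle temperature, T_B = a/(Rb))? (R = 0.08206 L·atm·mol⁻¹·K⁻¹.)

T_B ≈ 1023 K

For a van der Waals gas the second virial coefficient B₂ = b − a/(RT) vanishes at T_B = a/(Rb).
T_B = 3.551/(0.08206×0.04231) = 3.551/0.0034720 = 1023 K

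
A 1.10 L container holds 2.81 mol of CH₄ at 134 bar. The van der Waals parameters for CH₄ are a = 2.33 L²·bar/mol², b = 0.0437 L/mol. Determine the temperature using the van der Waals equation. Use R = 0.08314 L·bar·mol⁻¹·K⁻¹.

T = (P + a n²/V²)(V − nb)/(nR)
P + a n²/V² = 134 + (2.33)(2.81)²/(1.10)² = 149.20 bar
V − nb = 1.10 − (2.81)(0.0437) = 0.97720 L
T = (149.20)(0.97720)/((2.81)(0.08314)) = 624.1 K

T ≈ 624.1 K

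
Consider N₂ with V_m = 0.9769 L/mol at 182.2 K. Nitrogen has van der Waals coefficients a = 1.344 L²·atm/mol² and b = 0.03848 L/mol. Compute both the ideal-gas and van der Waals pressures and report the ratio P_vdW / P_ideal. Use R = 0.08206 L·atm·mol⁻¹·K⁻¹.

P_vdW / P_ideal ≈ 0.9490

Ideal: P_ideal = RT/V_m = (0.08206)(182.2)/0.9769 = 15.3049 atm
vdW: P = RT/(V_m − b) − a/V_m² = 14.9513/0.938420 − 1.344/0.954334 = 15.9324 − 1.40831 = 14.5241 atm
Ratio = 14.5241/15.3049 = 0.9490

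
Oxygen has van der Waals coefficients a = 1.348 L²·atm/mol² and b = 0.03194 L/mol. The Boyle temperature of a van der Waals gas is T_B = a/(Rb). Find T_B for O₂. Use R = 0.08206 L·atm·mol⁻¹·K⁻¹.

For a van der Waals gas the second virial coefficient B₂ = b − a/(RT) vanishes at T_B = a/(Rb).
T_B = 1.348/(0.08206×0.03194) = 1.348/0.0026210 = 514.3 K

T_B ≈ 514.3 K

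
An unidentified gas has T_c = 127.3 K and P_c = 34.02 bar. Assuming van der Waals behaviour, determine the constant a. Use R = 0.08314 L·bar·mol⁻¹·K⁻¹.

a ≈ 1.389 L²·bar/mol²

From T_c = 8a/(27Rb) and P_c = a/(27b²): a = 27 R² T_c²/(64 P_c).
a = 27×(0.08314)²×(127.3)²/(64×34.02) = 3024.4/2177.3 = 1.389 L²·bar/mol²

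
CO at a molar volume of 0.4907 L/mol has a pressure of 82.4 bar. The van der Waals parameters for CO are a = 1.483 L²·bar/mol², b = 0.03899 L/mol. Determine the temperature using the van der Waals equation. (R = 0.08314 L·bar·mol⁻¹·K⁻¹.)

T ≈ 481.2 K

T = (P + a/V_m²)(V_m − b)/R
P + a/V_m² = 82.4 + 1.483/(0.4907)² = 88.559 bar
V_m − b = 0.4907 − 0.03899 = 0.45171 L/mol
T = (88.559)(0.45171)/0.08314 = 481.2 K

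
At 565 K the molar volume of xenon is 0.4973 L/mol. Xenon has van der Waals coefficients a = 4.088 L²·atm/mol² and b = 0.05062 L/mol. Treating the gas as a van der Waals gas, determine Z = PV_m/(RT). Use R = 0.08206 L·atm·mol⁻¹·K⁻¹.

P = RT/(V_m − b) − a/V_m² = (0.08206)(565)/(0.4973 − 0.05062) − 4.088/(0.4973)²
  = 46.364/0.44668 − 16.530 = 103.80 − 16.530 = 87.27 atm
Z = PV_m/(RT) = (87.27)(0.4973)/((0.08206)(565)) = 43.399/46.364 = 0.9360

Z ≈ 0.9360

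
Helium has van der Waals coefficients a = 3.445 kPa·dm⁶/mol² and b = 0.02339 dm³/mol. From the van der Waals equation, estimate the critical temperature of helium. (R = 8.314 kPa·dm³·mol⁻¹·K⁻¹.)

T_c ≈ 5.249 K

For a van der Waals gas, T_c = 8a/(27Rb).
T_c = 8×3.445/(27×8.314×0.02339) = 27.560/5.2505 = 5.249 K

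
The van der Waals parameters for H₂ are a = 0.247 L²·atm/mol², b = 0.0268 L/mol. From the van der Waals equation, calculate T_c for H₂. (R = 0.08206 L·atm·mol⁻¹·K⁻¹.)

T_c ≈ 33.28 K

For a van der Waals gas, T_c = 8a/(27Rb).
T_c = 8×0.247/(27×0.08206×0.0268) = 1.9760/0.059379 = 33.28 K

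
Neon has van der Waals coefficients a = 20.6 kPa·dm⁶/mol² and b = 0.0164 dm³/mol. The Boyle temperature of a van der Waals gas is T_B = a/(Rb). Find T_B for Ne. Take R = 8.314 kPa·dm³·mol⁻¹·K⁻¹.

For a van der Waals gas the second virial coefficient B₂ = b − a/(RT) vanishes at T_B = a/(Rb).
T_B = 20.6/(8.314×0.0164) = 20.6/0.13635 = 151.1 K

T_B ≈ 151.1 K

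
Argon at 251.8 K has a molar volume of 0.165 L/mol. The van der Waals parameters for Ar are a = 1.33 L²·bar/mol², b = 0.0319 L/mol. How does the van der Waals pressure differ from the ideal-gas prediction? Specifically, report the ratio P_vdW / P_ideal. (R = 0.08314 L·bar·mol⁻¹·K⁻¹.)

P_vdW / P_ideal ≈ 0.8546

Ideal: P_ideal = RT/V_m = (0.08314)(251.8)/0.165 = 126.877 bar
vdW: P = RT/(V_m − b) − a/V_m² = 20.9347/0.133100 − 1.33/0.0272250 = 157.285 − 48.8522 = 108.433 bar
Ratio = 108.433/126.877 = 0.8546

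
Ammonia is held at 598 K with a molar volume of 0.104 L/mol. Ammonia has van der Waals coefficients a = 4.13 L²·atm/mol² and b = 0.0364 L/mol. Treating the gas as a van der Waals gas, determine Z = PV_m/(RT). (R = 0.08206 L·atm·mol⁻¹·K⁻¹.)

P = RT/(V_m − b) − a/V_m² = (0.08206)(598)/(0.104 − 0.0364) − 4.13/(0.104)²
  = 49.072/0.067600 − 381.84 = 725.92 − 381.84 = 344.08 atm
Z = PV_m/(RT) = (344.08)(0.104)/((0.08206)(598)) = 35.784/49.072 = 0.7292

Z ≈ 0.7292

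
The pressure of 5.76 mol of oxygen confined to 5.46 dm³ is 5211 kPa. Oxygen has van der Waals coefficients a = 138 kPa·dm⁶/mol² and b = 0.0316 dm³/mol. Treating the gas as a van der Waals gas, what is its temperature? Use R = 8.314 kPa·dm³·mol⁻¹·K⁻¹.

T ≈ 591.3 K

T = (P + a n²/V²)(V − nb)/(nR)
P + a n²/V² = 5211 + (138)(5.76)²/(5.46)² = 5364.6 kPa
V − nb = 5.46 − (5.76)(0.0316) = 5.2780 dm³
T = (5364.6)(5.2780)/((5.76)(8.314)) = 591.3 K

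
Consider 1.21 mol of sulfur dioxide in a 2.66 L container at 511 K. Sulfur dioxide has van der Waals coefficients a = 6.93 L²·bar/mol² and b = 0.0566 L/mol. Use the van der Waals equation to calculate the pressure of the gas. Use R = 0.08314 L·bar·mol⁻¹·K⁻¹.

P ≈ 18.40 bar

P = nRT/(V − nb) − a n²/V²
nRT/(V − nb) = (1.21)(0.08314)(511)/(2.66 − 1.21×0.0566) = 51.406/2.5915 = 19.836 bar
a n²/V² = (6.93)(1.21)²/(2.66)² = 1.4340 bar
P = 19.836 − 1.4340 = 18.40 bar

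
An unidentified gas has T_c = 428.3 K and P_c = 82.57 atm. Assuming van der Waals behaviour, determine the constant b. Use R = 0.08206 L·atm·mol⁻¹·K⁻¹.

From T_c = 8a/(27Rb) and P_c = a/(27b²): b = R T_c/(8 P_c).
b = (0.08206)(428.3)/(8×82.57) = 35.146/660.56 = 0.05321 L/mol

b ≈ 0.05321 L/mol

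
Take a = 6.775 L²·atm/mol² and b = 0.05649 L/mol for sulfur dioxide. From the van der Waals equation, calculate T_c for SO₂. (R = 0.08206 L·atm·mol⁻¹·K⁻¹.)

For a van der Waals gas, T_c = 8a/(27Rb).
T_c = 8×6.775/(27×0.08206×0.05649) = 54.200/0.12516 = 433.0 K

T_c ≈ 433.0 K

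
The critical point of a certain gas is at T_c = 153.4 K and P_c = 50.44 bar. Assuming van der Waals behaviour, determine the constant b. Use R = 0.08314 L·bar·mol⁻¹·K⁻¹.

b ≈ 0.03161 L/mol

From T_c = 8a/(27Rb) and P_c = a/(27b²): b = R T_c/(8 P_c).
b = (0.08314)(153.4)/(8×50.44) = 12.754/403.52 = 0.03161 L/mol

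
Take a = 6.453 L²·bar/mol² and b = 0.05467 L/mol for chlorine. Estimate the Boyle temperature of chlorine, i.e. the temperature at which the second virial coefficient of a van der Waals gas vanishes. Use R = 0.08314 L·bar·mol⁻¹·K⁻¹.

T_B ≈ 1420 K

For a van der Waals gas the second virial coefficient B₂ = b − a/(RT) vanishes at T_B = a/(Rb).
T_B = 6.453/(0.08314×0.05467) = 6.453/0.0045453 = 1420 K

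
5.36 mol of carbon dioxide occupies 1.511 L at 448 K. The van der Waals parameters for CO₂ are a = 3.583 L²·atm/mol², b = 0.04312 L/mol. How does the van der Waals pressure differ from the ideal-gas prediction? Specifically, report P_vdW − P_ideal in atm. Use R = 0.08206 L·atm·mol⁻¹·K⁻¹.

ΔP ≈ -21.54 atm

Ideal: P_ideal = nRT/V = (5.36)(0.08206)(448)/1.511 = 130.410 atm
vdW: P = nRT/(V − nb) − a n²/V² = 197.049/1.27988 − 102.938/2.28312 = 153.959 − 45.0865 = 108.873 atm
ΔP = 108.873 − 130.410 = -21.54 atm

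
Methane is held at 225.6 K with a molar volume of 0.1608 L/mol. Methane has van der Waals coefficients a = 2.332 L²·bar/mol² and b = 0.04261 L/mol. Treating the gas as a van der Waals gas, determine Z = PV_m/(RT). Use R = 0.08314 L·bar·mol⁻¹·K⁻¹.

Z ≈ 0.5873

P = RT/(V_m − b) − a/V_m² = (0.08314)(225.6)/(0.1608 − 0.04261) − 2.332/(0.1608)²
  = 18.756/0.11819 − 90.190 = 158.69 − 90.190 = 68.50 bar
Z = PV_m/(RT) = (68.50)(0.1608)/((0.08314)(225.6)) = 11.015/18.756 = 0.5873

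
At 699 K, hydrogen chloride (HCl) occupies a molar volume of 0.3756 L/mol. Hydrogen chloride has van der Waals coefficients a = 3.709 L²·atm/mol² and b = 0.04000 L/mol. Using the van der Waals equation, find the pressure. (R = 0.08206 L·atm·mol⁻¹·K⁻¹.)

P ≈ 144.6 atm

P = RT/(V_m − b) − a/V_m²
RT/(V_m − b) = (0.08206)(699)/(0.3756 − 0.04000) = 57.360/0.33560 = 170.92 atm
a/V_m² = 3.709/(0.3756)² = 26.291 atm
P = 170.92 − 26.291 = 144.6 atm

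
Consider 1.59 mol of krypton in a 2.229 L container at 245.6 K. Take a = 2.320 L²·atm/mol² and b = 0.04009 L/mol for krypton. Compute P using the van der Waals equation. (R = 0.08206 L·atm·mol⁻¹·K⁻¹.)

P = nRT/(V − nb) − a n²/V²
nRT/(V − nb) = (1.59)(0.08206)(245.6)/(2.229 − 1.59×0.04009) = 32.045/2.1653 = 14.799 atm
a n²/V² = (2.320)(1.59)²/(2.229)² = 1.1805 atm
P = 14.799 − 1.1805 = 13.62 atm

P ≈ 13.62 atm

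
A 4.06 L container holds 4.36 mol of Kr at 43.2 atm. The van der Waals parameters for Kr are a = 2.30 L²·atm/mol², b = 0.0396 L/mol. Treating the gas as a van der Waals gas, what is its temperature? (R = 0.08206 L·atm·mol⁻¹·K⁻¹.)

T ≈ 498.2 K

T = (P + a n²/V²)(V − nb)/(nR)
P + a n²/V² = 43.2 + (2.30)(4.36)²/(4.06)² = 45.852 atm
V − nb = 4.06 − (4.36)(0.0396) = 3.8873 L
T = (45.852)(3.8873)/((4.36)(0.08206)) = 498.2 K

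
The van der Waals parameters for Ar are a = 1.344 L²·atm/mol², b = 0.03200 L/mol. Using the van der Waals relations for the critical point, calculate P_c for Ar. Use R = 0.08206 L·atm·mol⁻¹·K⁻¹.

P_c ≈ 48.61 atm

For a van der Waals gas, P_c = a/(27b²).
P_c = 1.344/(27×(0.03200)²) = 1.344/0.027648 = 48.61 atm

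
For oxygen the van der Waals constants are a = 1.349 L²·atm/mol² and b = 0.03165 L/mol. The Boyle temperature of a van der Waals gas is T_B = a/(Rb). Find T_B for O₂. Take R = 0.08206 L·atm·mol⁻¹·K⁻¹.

For a van der Waals gas the second virial coefficient B₂ = b − a/(RT) vanishes at T_B = a/(Rb).
T_B = 1.349/(0.08206×0.03165) = 1.349/0.0025972 = 519.4 K

T_B ≈ 519.4 K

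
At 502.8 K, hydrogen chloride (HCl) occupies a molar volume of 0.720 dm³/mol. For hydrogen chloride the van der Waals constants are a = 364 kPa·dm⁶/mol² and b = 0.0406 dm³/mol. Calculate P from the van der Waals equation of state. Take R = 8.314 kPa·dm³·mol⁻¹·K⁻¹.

P = RT/(V_m − b) − a/V_m²
RT/(V_m − b) = (8.314)(502.8)/(0.720 − 0.0406) = 4180.3/0.67940 = 6152.9 kPa
a/V_m² = 364/(0.720)² = 702.16 kPa
P = 6152.9 − 702.16 = 5451 kPa

P ≈ 5451 kPa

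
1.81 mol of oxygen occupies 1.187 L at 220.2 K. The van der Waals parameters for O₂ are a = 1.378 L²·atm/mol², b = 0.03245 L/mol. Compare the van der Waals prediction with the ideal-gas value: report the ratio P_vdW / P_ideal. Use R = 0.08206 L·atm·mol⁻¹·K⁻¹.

P_vdW / P_ideal ≈ 0.9358

Ideal: P_ideal = nRT/V = (1.81)(0.08206)(220.2)/1.187 = 27.5535 atm
vdW: P = nRT/(V − nb) − a n²/V² = 32.7060/1.12827 − 4.51447/1.40897 = 28.9877 − 3.20409 = 25.7836 atm
Ratio = 25.7836/27.5535 = 0.9358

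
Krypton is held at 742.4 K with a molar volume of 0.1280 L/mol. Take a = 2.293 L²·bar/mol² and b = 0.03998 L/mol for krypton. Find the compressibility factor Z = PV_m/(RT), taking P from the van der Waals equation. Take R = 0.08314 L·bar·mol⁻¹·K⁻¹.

Z ≈ 1.164

P = RT/(V_m − b) − a/V_m² = (0.08314)(742.4)/(0.1280 − 0.03998) − 2.293/(0.1280)²
  = 61.723/0.088020 − 139.95 = 701.24 − 139.95 = 561.29 bar
Z = PV_m/(RT) = (561.29)(0.1280)/((0.08314)(742.4)) = 71.845/61.723 = 1.164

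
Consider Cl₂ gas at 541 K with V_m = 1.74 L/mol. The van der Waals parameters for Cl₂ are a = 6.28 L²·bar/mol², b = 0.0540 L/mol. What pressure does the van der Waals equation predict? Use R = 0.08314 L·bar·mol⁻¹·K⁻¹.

P = RT/(V_m − b) − a/V_m²
RT/(V_m − b) = (0.08314)(541)/(1.74 − 0.0540) = 44.979/1.6860 = 26.678 bar
a/V_m² = 6.28/(1.74)² = 2.0743 bar
P = 26.678 − 2.0743 = 24.60 bar

P ≈ 24.60 bar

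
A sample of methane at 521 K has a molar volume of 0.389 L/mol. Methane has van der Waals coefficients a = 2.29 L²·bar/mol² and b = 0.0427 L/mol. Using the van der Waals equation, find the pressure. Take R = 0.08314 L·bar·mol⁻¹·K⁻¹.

P ≈ 109.9 bar

P = RT/(V_m − b) − a/V_m²
RT/(V_m − b) = (0.08314)(521)/(0.389 − 0.0427) = 43.316/0.34630 = 125.08 bar
a/V_m² = 2.29/(0.389)² = 15.133 bar
P = 125.08 − 15.133 = 109.9 bar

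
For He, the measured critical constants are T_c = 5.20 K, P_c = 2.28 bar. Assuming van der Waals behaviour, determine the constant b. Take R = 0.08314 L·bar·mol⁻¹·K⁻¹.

b ≈ 0.02370 L/mol

From T_c = 8a/(27Rb) and P_c = a/(27b²): b = R T_c/(8 P_c).
b = (0.08314)(5.20)/(8×2.28) = 0.43233/18.240 = 0.02370 L/mol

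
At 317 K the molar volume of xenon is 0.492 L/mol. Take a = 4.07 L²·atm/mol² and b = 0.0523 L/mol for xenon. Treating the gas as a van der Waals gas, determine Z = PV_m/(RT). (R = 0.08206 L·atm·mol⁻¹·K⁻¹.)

P = RT/(V_m − b) − a/V_m² = (0.08206)(317)/(0.492 − 0.0523) − 4.07/(0.492)²
  = 26.013/0.43970 − 16.814 = 59.161 − 16.814 = 42.347 atm
Z = PV_m/(RT) = (42.347)(0.492)/((0.08206)(317)) = 20.835/26.013 = 0.8009

Z ≈ 0.8009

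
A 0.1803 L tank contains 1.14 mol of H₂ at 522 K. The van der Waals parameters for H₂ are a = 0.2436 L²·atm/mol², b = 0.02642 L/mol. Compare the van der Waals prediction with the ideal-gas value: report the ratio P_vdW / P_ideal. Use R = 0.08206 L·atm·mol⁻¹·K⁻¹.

Ideal: P_ideal = nRT/V = (1.14)(0.08206)(522)/0.1803 = 270.839 atm
vdW: P = nRT/(V − nb) − a n²/V² = 48.8323/0.150181 − 0.316583/0.0325081 = 325.156 − 9.73859 = 315.417 atm
Ratio = 315.417/270.839 = 1.165

P_vdW / P_ideal ≈ 1.165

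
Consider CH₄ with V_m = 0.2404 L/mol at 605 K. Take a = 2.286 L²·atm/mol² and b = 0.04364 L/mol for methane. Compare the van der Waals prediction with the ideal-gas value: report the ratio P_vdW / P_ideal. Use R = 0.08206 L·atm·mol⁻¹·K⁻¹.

P_vdW / P_ideal ≈ 1.030

Ideal: P_ideal = RT/V_m = (0.08206)(605)/0.2404 = 206.515 atm
vdW: P = RT/(V_m − b) − a/V_m² = 49.6463/0.196760 − 2.286/0.0577922 = 252.319 − 39.5555 = 212.764 atm
Ratio = 212.764/206.515 = 1.030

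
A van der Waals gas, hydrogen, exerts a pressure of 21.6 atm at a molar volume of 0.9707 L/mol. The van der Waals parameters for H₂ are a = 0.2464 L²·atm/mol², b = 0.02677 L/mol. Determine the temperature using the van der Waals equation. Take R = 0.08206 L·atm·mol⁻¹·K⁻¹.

T = (P + a/V_m²)(V_m − b)/R
P + a/V_m² = 21.6 + 0.2464/(0.9707)² = 21.861 atm
V_m − b = 0.9707 − 0.02677 = 0.94393 L/mol
T = (21.861)(0.94393)/0.08206 = 251.5 K

T ≈ 251.5 K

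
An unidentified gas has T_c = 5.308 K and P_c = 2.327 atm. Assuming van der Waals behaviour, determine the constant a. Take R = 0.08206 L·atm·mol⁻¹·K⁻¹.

From T_c = 8a/(27Rb) and P_c = a/(27b²): a = 27 R² T_c²/(64 P_c).
a = 27×(0.08206)²×(5.308)²/(64×2.327) = 5.1226/148.93 = 0.03440 L²·atm/mol²

a ≈ 0.03440 L²·atm/mol²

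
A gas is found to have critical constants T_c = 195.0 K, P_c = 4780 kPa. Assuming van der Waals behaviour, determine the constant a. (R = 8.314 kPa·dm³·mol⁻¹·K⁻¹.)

From T_c = 8a/(27Rb) and P_c = a/(27b²): a = 27 R² T_c²/(64 P_c).
a = 27×(8.314)²×(195.0)²/(64×4780) = 70966441/305920 = 232.0 kPa·dm⁶/mol²

a ≈ 232.0 kPa·dm⁶/mol²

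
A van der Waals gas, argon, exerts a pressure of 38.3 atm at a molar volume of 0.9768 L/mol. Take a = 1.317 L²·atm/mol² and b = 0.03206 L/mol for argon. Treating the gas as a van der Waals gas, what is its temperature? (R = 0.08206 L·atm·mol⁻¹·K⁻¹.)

T ≈ 456.8 K

T = (P + a/V_m²)(V_m − b)/R
P + a/V_m² = 38.3 + 1.317/(0.9768)² = 39.680 atm
V_m − b = 0.9768 − 0.03206 = 0.94474 L/mol
T = (39.680)(0.94474)/0.08206 = 456.8 K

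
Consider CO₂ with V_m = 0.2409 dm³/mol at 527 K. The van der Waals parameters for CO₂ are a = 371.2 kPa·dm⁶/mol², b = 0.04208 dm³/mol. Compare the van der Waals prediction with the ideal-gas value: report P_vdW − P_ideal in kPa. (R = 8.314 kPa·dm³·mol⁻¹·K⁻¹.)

Ideal: P_ideal = RT/V_m = (8.314)(527)/0.2409 = 18188.0 kPa
vdW: P = RT/(V_m − b) − a/V_m² = 4381.48/0.198820 − 371.2/0.0580328 = 22037.4 − 6396.38 = 15641.0 kPa
ΔP = 15641.0 − 18188.0 = -2547 kPa

ΔP ≈ -2547 kPa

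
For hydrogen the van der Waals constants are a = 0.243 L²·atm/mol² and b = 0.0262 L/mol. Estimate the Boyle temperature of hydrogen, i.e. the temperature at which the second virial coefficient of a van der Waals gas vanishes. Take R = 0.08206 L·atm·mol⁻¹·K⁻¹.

For a van der Waals gas the second virial coefficient B₂ = b − a/(RT) vanishes at T_B = a/(Rb).
T_B = 0.243/(0.08206×0.0262) = 0.243/0.0021500 = 113.0 K

T_B ≈ 113.0 K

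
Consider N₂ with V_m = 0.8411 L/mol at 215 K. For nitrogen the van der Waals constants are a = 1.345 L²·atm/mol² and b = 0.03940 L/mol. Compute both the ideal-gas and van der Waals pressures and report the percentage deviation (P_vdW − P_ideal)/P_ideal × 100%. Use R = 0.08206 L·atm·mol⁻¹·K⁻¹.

-4.15 %

Ideal: P_ideal = RT/V_m = (0.08206)(215)/0.8411 = 20.9760 atm
vdW: P = RT/(V_m − b) − a/V_m² = 17.6429/0.801700 − 1.345/0.707449 = 22.0069 − 1.90120 = 20.1057 atm
% deviation = (20.1057 − 20.9760)/20.9760 × 100% = -4.15%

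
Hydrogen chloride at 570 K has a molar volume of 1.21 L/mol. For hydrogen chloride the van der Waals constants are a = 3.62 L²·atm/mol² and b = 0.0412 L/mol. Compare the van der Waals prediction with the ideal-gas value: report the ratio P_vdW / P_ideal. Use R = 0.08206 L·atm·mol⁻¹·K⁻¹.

Ideal: P_ideal = RT/V_m = (0.08206)(570)/1.21 = 38.6564 atm
vdW: P = RT/(V_m − b) − a/V_m² = 46.7742/1.16880 − 3.62/1.46410 = 40.0190 − 2.47251 = 37.5465 atm
Ratio = 37.5465/38.6564 = 0.9713

P_vdW / P_ideal ≈ 0.9713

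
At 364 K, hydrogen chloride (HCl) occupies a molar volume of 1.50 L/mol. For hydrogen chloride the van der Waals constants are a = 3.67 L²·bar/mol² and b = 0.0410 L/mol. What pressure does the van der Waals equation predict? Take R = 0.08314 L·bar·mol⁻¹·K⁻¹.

P ≈ 19.11 bar

P = RT/(V_m − b) − a/V_m²
RT/(V_m − b) = (0.08314)(364)/(1.50 − 0.0410) = 30.263/1.4590 = 20.742 bar
a/V_m² = 3.67/(1.50)² = 1.6311 bar
P = 20.742 − 1.6311 = 19.11 bar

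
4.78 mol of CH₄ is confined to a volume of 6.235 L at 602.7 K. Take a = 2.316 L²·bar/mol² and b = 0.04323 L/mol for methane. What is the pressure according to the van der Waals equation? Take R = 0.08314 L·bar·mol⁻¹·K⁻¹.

P ≈ 38.37 bar

P = nRT/(V − nb) − a n²/V²
nRT/(V − nb) = (4.78)(0.08314)(602.7)/(6.235 − 4.78×0.04323) = 239.52/6.0284 = 39.732 bar
a n²/V² = (2.316)(4.78)²/(6.235)² = 1.3612 bar
P = 39.732 − 1.3612 = 38.37 bar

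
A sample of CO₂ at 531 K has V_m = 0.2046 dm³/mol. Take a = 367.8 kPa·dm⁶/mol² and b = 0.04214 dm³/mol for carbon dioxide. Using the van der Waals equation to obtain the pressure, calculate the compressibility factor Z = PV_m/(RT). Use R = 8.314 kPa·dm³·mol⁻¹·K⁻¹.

Z ≈ 0.8522

P = RT/(V_m − b) − a/V_m² = (8.314)(531)/(0.2046 − 0.04214) − 367.8/(0.2046)²
  = 4414.7/0.16246 − 8786.2 = 27174 − 8786.2 = 18388 kPa
Z = PV_m/(RT) = (18388)(0.2046)/((8.314)(531)) = 3762.2/4414.7 = 0.8522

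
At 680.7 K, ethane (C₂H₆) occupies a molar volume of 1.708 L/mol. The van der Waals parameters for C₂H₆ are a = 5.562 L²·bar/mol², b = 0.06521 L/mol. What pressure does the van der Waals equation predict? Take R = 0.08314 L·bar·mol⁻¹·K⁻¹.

P ≈ 32.54 bar

P = RT/(V_m − b) − a/V_m²
RT/(V_m − b) = (0.08314)(680.7)/(1.708 − 0.06521) = 56.593/1.6428 = 34.449 bar
a/V_m² = 5.562/(1.708)² = 1.9066 bar
P = 34.449 − 1.9066 = 32.54 bar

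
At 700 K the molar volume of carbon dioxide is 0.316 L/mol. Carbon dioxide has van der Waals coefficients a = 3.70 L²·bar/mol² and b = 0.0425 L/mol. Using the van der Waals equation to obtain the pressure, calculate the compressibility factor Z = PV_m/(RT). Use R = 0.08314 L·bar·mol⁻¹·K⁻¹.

P = RT/(V_m − b) − a/V_m² = (0.08314)(700)/(0.316 − 0.0425) − 3.70/(0.316)²
  = 58.198/0.27350 − 37.053 = 212.79 − 37.053 = 175.74 bar
Z = PV_m/(RT) = (175.74)(0.316)/((0.08314)(700)) = 55.534/58.198 = 0.9542

Z ≈ 0.9542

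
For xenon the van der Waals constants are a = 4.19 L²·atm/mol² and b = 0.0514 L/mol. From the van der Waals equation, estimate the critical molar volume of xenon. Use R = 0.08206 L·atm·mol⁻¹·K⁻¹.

For a van der Waals gas, V_m,c = 3b.
V_m,c = 3×0.0514 = 0.1542 L/mol

V_m,c ≈ 0.1542 L/mol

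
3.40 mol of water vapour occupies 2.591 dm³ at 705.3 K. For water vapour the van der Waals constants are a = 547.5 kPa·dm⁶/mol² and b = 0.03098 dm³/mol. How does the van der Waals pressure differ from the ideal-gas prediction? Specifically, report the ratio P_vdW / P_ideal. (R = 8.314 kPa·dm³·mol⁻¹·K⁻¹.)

Ideal: P_ideal = nRT/V = (3.40)(8.314)(705.3)/2.591 = 7694.77 kPa
vdW: P = nRT/(V − nb) − a n²/V² = 19937.1/2.48567 − 6329.10/6.71328 = 8020.82 − 942.773 = 7078.05 kPa
Ratio = 7078.05/7694.77 = 0.9199

P_vdW / P_ideal ≈ 0.9199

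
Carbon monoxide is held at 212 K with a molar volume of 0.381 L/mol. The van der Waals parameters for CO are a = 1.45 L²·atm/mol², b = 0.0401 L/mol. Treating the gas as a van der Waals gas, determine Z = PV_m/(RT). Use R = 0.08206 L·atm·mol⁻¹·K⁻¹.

Z ≈ 0.8989

P = RT/(V_m − b) − a/V_m² = (0.08206)(212)/(0.381 − 0.0401) − 1.45/(0.381)²
  = 17.397/0.34090 − 9.9889 = 51.033 − 9.9889 = 41.044 atm
Z = PV_m/(RT) = (41.044)(0.381)/((0.08206)(212)) = 15.638/17.397 = 0.8989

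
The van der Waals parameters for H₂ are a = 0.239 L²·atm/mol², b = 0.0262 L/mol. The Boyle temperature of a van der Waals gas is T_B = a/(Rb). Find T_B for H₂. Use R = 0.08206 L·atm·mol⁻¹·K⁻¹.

For a van der Waals gas the second virial coefficient B₂ = b − a/(RT) vanishes at T_B = a/(Rb).
T_B = 0.239/(0.08206×0.0262) = 0.239/0.0021500 = 111.2 K

T_B ≈ 111.2 K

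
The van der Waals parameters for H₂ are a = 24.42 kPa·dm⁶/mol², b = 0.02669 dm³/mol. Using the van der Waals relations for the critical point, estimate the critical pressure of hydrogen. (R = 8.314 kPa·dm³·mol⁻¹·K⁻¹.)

P_c ≈ 1270 kPa

For a van der Waals gas, P_c = a/(27b²).
P_c = 24.42/(27×(0.02669)²) = 24.42/0.019234 = 1270 kPa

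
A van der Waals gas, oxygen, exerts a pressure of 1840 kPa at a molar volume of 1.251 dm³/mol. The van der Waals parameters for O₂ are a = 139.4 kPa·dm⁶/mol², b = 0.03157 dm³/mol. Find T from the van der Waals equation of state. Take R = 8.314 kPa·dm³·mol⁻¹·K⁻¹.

T = (P + a/V_m²)(V_m − b)/R
P + a/V_m² = 1840 + 139.4/(1.251)² = 1929.1 kPa
V_m − b = 1.251 − 0.03157 = 1.2194 dm³/mol
T = (1929.1)(1.2194)/8.314 = 282.9 K

T ≈ 282.9 K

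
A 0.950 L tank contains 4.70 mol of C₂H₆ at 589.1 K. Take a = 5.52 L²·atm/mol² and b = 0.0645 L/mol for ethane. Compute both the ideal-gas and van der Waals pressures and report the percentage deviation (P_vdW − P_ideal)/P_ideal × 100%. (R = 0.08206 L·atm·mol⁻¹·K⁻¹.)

Ideal: P_ideal = nRT/V = (4.70)(0.08206)(589.1)/0.950 = 239.163 atm
vdW: P = nRT/(V − nb) − a n²/V² = 227.205/0.646850 − 121.937/0.902500 = 351.248 − 135.110 = 216.138 atm
% deviation = (216.138 − 239.163)/239.163 × 100% = -9.63%

-9.63 %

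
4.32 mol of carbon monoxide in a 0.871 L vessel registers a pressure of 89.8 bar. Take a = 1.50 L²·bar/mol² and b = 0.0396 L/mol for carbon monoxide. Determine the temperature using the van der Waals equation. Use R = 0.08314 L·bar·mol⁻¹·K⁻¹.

T = (P + a n²/V²)(V − nb)/(nR)
P + a n²/V² = 89.8 + (1.50)(4.32)²/(0.871)² = 126.70 bar
V − nb = 0.871 − (4.32)(0.0396) = 0.69993 L
T = (126.70)(0.69993)/((4.32)(0.08314)) = 246.9 K

T ≈ 246.9 K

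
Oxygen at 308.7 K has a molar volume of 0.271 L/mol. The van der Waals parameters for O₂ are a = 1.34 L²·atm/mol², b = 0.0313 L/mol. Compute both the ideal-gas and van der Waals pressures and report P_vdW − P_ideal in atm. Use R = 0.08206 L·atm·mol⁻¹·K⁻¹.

ΔP ≈ -6.04 atm

Ideal: P_ideal = RT/V_m = (0.08206)(308.7)/0.271 = 93.4757 atm
vdW: P = RT/(V_m − b) − a/V_m² = 25.3319/0.239700 − 1.34/0.0734410 = 105.682 − 18.2459 = 87.436 atm
ΔP = 87.436 − 93.4757 = -6.04 atm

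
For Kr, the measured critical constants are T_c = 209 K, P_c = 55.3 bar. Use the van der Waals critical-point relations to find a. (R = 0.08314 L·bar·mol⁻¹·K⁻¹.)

From T_c = 8a/(27Rb) and P_c = a/(27b²): a = 27 R² T_c²/(64 P_c).
a = 27×(0.08314)²×(209)²/(64×55.3) = 8152.2/3539.2 = 2.303 L²·bar/mol²

a ≈ 2.303 L²·bar/mol²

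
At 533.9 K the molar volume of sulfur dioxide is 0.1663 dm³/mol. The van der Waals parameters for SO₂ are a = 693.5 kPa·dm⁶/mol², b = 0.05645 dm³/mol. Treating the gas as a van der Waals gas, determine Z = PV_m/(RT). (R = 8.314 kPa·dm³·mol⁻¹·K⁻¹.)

P = RT/(V_m − b) − a/V_m² = (8.314)(533.9)/(0.1663 − 0.05645) − 693.5/(0.1663)²
  = 4438.8/0.10985 − 25076 = 40408 − 25076 = 15332 kPa
Z = PV_m/(RT) = (15332)(0.1663)/((8.314)(533.9)) = 2549.7/4438.8 = 0.5744

Z ≈ 0.5744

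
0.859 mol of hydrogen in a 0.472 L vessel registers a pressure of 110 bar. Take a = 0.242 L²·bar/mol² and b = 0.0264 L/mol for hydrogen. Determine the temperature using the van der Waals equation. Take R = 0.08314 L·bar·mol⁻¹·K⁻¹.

T ≈ 697.1 K

T = (P + a n²/V²)(V − nb)/(nR)
P + a n²/V² = 110 + (0.242)(0.859)²/(0.472)² = 110.80 bar
V − nb = 0.472 − (0.859)(0.0264) = 0.44932 L
T = (110.80)(0.44932)/((0.859)(0.08314)) = 697.1 K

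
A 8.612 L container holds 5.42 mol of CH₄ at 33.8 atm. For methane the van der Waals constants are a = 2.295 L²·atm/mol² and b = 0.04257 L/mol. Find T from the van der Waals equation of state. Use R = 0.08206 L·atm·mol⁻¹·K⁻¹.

T ≈ 654.1 K

T = (P + a n²/V²)(V − nb)/(nR)
P + a n²/V² = 33.8 + (2.295)(5.42)²/(8.612)² = 34.709 atm
V − nb = 8.612 − (5.42)(0.04257) = 8.3813 L
T = (34.709)(8.3813)/((5.42)(0.08206)) = 654.1 K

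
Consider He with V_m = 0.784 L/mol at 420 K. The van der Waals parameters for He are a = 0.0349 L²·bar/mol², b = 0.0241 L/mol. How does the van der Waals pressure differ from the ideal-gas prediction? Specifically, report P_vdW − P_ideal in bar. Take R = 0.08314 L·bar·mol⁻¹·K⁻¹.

ΔP ≈ 1.356 bar

Ideal: P_ideal = RT/V_m = (0.08314)(420)/0.784 = 44.5393 bar
vdW: P = RT/(V_m − b) − a/V_m² = 34.9188/0.759900 − 0.0349/0.614656 = 45.9518 − 0.0567797 = 45.8950 bar
ΔP = 45.8950 − 44.5393 = 1.356 bar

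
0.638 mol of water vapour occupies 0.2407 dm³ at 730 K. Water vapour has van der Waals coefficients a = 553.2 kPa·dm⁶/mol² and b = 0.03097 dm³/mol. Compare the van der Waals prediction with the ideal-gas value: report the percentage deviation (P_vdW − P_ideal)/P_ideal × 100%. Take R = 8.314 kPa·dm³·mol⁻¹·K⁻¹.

-15.22 %

Ideal: P_ideal = nRT/V = (0.638)(8.314)(730)/0.2407 = 16087.1 kPa
vdW: P = nRT/(V − nb) − a n²/V² = 3872.16/0.220941 − 225.177/0.0579365 = 17525.8 − 3886.62 = 13639.2 kPa
% deviation = (13639.2 − 16087.1)/16087.1 × 100% = -15.22%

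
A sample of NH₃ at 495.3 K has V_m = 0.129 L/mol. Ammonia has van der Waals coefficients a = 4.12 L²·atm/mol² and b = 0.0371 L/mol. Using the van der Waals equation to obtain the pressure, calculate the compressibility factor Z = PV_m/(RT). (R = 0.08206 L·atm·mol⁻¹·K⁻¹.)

Z ≈ 0.6179

P = RT/(V_m − b) − a/V_m² = (0.08206)(495.3)/(0.129 − 0.0371) − 4.12/(0.129)²
  = 40.644/0.091900 − 247.58 = 442.26 − 247.58 = 194.68 atm
Z = PV_m/(RT) = (194.68)(0.129)/((0.08206)(495.3)) = 25.114/40.644 = 0.6179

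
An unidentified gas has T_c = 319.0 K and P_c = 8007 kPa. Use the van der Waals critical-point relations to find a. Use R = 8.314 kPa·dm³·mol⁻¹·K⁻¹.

From T_c = 8a/(27Rb) and P_c = a/(27b²): a = 27 R² T_c²/(64 P_c).
a = 27×(8.314)²×(319.0)²/(64×8007) = 189917581/512448 = 370.6 kPa·dm⁶/mol²

a ≈ 370.6 kPa·dm⁶/mol²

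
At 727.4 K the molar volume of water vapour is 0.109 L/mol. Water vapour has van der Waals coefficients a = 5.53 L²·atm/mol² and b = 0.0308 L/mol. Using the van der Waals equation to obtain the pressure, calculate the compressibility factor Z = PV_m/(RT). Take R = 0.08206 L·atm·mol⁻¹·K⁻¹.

P = RT/(V_m − b) − a/V_m² = (0.08206)(727.4)/(0.109 − 0.0308) − 5.53/(0.109)²
  = 59.690/0.078200 − 465.45 = 763.30 − 465.45 = 297.85 atm
Z = PV_m/(RT) = (297.85)(0.109)/((0.08206)(727.4)) = 32.466/59.690 = 0.5439

Z ≈ 0.5439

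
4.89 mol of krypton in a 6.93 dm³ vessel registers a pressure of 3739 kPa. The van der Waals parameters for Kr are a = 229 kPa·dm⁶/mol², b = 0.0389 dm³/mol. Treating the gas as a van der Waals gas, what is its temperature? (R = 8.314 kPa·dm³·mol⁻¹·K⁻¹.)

T = (P + a n²/V²)(V − nb)/(nR)
P + a n²/V² = 3739 + (229)(4.89)²/(6.93)² = 3853.0 kPa
V − nb = 6.93 − (4.89)(0.0389) = 6.7398 dm³
T = (3853.0)(6.7398)/((4.89)(8.314)) = 638.7 K

T ≈ 638.7 K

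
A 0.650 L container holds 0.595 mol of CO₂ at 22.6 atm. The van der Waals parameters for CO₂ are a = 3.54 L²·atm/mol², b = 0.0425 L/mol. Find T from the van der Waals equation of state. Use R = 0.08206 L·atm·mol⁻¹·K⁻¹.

T = (P + a n²/V²)(V − nb)/(nR)
P + a n²/V² = 22.6 + (3.54)(0.595)²/(0.650)² = 25.566 atm
V − nb = 0.650 − (0.595)(0.0425) = 0.62471 L
T = (25.566)(0.62471)/((0.595)(0.08206)) = 327.1 K

T ≈ 327.1 K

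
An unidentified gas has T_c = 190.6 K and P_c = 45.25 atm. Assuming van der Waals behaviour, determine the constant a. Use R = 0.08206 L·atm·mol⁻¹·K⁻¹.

a ≈ 2.281 L²·atm/mol²

From T_c = 8a/(27Rb) and P_c = a/(27b²): a = 27 R² T_c²/(64 P_c).
a = 27×(0.08206)²×(190.6)²/(64×45.25) = 6605.0/2896.0 = 2.281 L²·atm/mol²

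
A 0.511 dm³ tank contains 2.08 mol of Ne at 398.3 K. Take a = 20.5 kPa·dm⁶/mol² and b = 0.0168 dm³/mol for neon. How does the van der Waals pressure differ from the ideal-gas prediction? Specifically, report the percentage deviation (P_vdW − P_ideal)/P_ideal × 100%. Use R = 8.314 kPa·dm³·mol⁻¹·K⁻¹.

Ideal: P_ideal = nRT/V = (2.08)(8.314)(398.3)/0.511 = 13479.2 kPa
vdW: P = nRT/(V − nb) − a n²/V² = 6887.85/0.476056 − 88.6912/0.261121 = 14468.6 − 339.656 = 14128.9 kPa
% deviation = (14128.9 − 13479.2)/13479.2 × 100% = 4.82%

4.82 %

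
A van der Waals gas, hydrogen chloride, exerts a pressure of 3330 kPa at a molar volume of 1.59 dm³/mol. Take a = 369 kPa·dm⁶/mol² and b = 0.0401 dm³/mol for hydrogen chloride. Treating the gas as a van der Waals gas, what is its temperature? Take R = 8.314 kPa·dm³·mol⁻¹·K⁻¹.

T ≈ 648.0 K

T = (P + a/V_m²)(V_m − b)/R
P + a/V_m² = 3330 + 369/(1.59)² = 3476.0 kPa
V_m − b = 1.59 − 0.0401 = 1.5499 dm³/mol
T = (3476.0)(1.5499)/8.314 = 648.0 K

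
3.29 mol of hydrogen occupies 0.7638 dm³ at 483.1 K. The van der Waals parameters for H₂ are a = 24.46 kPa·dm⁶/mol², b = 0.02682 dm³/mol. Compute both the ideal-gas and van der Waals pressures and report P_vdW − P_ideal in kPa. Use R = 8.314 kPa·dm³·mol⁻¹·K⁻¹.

Ideal: P_ideal = nRT/V = (3.29)(8.314)(483.1)/0.7638 = 17300.7 kPa
vdW: P = nRT/(V − nb) − a n²/V² = 13214.3/0.675562 − 264.757/0.583390 = 19560.5 − 453.825 = 19106.7 kPa
ΔP = 19106.7 − 17300.7 = 1806 kPa

ΔP ≈ 1806 kPa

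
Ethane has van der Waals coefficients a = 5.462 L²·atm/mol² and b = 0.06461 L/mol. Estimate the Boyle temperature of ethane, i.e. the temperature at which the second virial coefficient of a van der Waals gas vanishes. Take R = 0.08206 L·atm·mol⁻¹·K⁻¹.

T_B ≈ 1030 K

For a van der Waals gas the second virial coefficient B₂ = b − a/(RT) vanishes at T_B = a/(Rb).
T_B = 5.462/(0.08206×0.06461) = 5.462/0.0053019 = 1030 K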